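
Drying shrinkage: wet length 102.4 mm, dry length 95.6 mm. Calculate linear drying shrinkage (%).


DS = (102.4 - 95.6) / 102.4 * 100 = 6.64%

6.64


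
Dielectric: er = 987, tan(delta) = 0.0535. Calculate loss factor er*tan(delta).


Loss = 987 * 0.0535 = 52.805

52.805


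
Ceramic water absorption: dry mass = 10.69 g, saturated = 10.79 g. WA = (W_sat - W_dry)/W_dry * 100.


WA = (10.79 - 10.69) / 10.69 * 100 = 0.94%

0.94


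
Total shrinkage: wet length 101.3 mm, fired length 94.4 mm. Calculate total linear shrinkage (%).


TS = (101.3 - 94.4) / 101.3 * 100 = 6.81%

6.81


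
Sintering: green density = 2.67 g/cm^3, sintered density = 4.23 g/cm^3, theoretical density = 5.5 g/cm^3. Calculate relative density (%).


Relative = 4.23 / 5.5 * 100 = 76.9%

76.9


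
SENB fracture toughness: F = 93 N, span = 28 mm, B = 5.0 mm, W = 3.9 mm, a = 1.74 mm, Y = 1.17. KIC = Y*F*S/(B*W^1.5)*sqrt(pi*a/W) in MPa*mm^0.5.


KIC = 1.17*93*28/(5.0*3.9^1.5)*sqrt(pi*1.74/3.9) = 93.66

93.66


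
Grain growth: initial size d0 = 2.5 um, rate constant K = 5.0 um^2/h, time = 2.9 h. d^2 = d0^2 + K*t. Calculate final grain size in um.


d^2 = 2.5^2 + 5.0*2.9 = 20.75
d = sqrt(20.75) = 4.56 um

4.56


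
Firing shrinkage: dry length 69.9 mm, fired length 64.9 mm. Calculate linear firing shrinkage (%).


FS = (69.9 - 64.9) / 69.9 * 100 = 7.15%

7.15


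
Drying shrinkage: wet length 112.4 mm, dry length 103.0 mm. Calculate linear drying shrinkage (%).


DS = (112.4 - 103.0) / 112.4 * 100 = 8.36%

8.36


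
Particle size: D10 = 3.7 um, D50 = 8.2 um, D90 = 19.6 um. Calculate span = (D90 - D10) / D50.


Span = (19.6 - 3.7) / 8.2 = 15.9 / 8.2 = 1.939

1.939


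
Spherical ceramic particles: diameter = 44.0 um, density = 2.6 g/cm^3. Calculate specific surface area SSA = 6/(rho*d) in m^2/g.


SSA = 6 / (2.6 * 44.0) = 0.052 m^2/g

0.052


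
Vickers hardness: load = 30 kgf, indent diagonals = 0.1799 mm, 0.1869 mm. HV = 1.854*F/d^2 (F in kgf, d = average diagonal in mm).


d_avg = (0.1799+0.1869)/2 = 0.1834 mm
HV = 1.854*30/0.1834^2 = 1654

1654


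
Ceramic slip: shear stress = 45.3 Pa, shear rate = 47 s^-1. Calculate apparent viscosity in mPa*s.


eta = tau/gamma * 1000 = 45.3/47 * 1000 = 963.8 mPa*s

963.8


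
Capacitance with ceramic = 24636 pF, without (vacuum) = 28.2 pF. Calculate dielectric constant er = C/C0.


er = 24636 / 28.2 = 873.62

873.62


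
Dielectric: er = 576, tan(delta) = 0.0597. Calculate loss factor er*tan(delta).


Loss = 576 * 0.0597 = 34.387

34.387


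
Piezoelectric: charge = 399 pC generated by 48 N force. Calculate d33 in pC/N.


d33 = 399 / 48 = 8.3 pC/N

8.3


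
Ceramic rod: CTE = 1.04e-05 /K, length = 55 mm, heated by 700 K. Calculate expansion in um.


dL = 1.04e-05 * 55 * 700 * 1000 = 400.4 um

400.4


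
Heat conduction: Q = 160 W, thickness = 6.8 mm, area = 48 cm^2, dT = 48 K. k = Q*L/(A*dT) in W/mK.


k = 160*6.8/1000/(48/10000*48) = 4.72 W/mK

4.72


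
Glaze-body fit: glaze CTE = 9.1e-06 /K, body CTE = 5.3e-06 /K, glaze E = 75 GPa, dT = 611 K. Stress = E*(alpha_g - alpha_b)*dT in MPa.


Stress = 75*1000*(9.1e-06 - 5.3e-06)*611 = 174.1 MPa

174.1


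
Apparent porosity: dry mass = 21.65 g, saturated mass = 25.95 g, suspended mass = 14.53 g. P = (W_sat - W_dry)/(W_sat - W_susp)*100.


P = (25.95 - 21.65) / (25.95 - 14.53) * 100 = 4.3 / 11.42 * 100 = 37.7%

37.7


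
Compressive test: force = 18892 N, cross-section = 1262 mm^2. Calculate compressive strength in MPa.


CS = 18892 / 1262 = 15.0 MPa

15.0


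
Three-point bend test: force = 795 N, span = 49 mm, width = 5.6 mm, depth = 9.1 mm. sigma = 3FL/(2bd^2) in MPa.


sigma = 3*795*49/(2*5.6*9.1^2) = 126.0 MPa

126.0


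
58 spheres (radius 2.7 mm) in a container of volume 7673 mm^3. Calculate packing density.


V_sphere = 4/3*pi*2.7^3 = 82.448 mm^3
Total V = 58*82.448 = 4781.984 mm^3
PD = 4781.984 / 7673 = 0.623

0.623


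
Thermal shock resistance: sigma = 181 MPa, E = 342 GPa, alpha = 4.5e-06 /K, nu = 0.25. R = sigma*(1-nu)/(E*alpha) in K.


R = 181*(1-0.25)/(342*1000*4.5e-06) = 88 K

88


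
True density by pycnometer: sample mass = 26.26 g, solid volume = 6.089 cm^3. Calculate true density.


TD = 26.26 / 6.089 = 4.313 g/cm^3

4.313


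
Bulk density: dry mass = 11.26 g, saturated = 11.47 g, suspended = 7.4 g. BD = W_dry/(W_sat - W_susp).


BD = 11.26 / (11.47 - 7.4) = 11.26 / 4.07 = 2.767 g/cm^3

2.767


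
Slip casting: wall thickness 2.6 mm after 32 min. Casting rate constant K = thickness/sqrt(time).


K = 2.6 / sqrt(32) = 2.6 / 5.6569 = 0.46 mm/min^0.5

0.46


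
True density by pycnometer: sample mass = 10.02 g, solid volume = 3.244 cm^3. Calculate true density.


TD = 10.02 / 3.244 = 3.089 g/cm^3

3.089


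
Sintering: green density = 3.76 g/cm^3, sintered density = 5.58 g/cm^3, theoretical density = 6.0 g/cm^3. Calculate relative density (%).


Relative = 5.58 / 6.0 * 100 = 93.0%

93.0


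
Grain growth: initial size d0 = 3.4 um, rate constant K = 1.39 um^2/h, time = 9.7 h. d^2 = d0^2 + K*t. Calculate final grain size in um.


d^2 = 3.4^2 + 1.39*9.7 = 25.043
d = sqrt(25.043) = 5.0 um

5.0


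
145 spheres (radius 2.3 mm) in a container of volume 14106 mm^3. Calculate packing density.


V_sphere = 4/3*pi*2.3^3 = 50.965 mm^3
Total V = 145*50.965 = 7389.925 mm^3
PD = 7389.925 / 14106 = 0.524

0.524


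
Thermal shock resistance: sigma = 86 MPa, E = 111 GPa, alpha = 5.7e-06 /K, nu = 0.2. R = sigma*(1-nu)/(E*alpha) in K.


R = 86*(1-0.2)/(111*1000*5.7e-06) = 109 K

109


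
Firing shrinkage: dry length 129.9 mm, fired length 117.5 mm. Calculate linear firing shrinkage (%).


FS = (129.9 - 117.5) / 129.9 * 100 = 9.55%

9.55


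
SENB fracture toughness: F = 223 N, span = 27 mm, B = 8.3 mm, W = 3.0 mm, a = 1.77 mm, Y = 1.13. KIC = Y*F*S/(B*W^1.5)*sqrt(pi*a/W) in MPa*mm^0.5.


KIC = 1.13*223*27/(8.3*3.0^1.5)*sqrt(pi*1.77/3.0) = 214.78

214.78


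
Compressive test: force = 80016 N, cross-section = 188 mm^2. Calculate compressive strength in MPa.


CS = 80016 / 188 = 425.6 MPa

425.6


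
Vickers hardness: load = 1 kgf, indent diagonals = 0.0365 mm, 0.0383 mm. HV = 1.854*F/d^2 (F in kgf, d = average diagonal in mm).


d_avg = (0.0365+0.0383)/2 = 0.0374 mm
HV = 1.854*1/0.0374^2 = 1325

1325


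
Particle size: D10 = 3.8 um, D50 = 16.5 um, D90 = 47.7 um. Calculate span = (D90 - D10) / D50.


Span = (47.7 - 3.8) / 16.5 = 43.9 / 16.5 = 2.661

2.661


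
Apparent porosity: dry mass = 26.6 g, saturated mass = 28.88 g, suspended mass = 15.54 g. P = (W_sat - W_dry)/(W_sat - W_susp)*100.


P = (28.88 - 26.6) / (28.88 - 15.54) * 100 = 2.28 / 13.34 * 100 = 17.1%

17.1


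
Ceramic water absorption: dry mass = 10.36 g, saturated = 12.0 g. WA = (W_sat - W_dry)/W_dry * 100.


WA = (12.0 - 10.36) / 10.36 * 100 = 15.83%

15.83


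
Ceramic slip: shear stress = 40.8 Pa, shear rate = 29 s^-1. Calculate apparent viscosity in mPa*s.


eta = tau/gamma * 1000 = 40.8/29 * 1000 = 1406.9 mPa*s

1406.9


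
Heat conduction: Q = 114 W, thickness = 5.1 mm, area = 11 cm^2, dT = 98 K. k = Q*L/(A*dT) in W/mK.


k = 114*5.1/1000/(11/10000*98) = 5.39 W/mK

5.39


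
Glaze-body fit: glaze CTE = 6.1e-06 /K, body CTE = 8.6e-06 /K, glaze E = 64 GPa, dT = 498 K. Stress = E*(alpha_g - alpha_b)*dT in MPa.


Stress = 64*1000*(6.1e-06 - 8.6e-06)*498 = -79.7 MPa

-79.7


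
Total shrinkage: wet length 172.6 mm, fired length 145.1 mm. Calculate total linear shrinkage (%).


TS = (172.6 - 145.1) / 172.6 * 100 = 15.93%

15.93


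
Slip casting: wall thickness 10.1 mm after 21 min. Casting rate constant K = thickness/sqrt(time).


K = 10.1 / sqrt(21) = 10.1 / 4.5826 = 2.204 mm/min^0.5

2.204


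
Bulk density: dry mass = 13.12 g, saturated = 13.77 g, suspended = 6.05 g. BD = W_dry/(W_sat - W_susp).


BD = 13.12 / (13.77 - 6.05) = 13.12 / 7.72 = 1.699 g/cm^3

1.699


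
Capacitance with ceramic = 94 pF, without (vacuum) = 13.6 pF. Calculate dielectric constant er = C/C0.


er = 94 / 13.6 = 6.91

6.91


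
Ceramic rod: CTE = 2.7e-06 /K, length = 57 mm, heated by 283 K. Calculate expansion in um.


dL = 2.7e-06 * 57 * 283 * 1000 = 43.554 um

43.554


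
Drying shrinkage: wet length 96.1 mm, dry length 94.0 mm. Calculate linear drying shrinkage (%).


DS = (96.1 - 94.0) / 96.1 * 100 = 2.19%

2.19


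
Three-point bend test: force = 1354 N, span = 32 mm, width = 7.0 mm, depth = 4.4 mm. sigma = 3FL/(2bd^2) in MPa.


sigma = 3*1354*32/(2*7.0*4.4^2) = 479.6 MPa

479.6


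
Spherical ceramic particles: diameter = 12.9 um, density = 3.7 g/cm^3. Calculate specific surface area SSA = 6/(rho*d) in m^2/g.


SSA = 6 / (3.7 * 12.9) = 0.126 m^2/g

0.126


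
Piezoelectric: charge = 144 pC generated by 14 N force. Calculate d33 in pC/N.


d33 = 144 / 14 = 10.3 pC/N

10.3


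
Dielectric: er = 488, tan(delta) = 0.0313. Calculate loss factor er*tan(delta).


Loss = 488 * 0.0313 = 15.274

15.274


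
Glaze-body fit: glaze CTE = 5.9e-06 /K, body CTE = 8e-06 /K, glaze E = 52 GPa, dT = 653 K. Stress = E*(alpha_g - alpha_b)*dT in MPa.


Stress = 52*1000*(5.9e-06 - 8e-06)*653 = -71.3 MPa

-71.3


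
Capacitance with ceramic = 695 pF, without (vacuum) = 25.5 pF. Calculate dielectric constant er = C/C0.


er = 695 / 25.5 = 27.25

27.25


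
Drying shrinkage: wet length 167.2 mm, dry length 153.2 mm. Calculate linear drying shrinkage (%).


DS = (167.2 - 153.2) / 167.2 * 100 = 8.37%

8.37


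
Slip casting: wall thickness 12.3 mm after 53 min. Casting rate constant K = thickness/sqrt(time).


K = 12.3 / sqrt(53) = 12.3 / 7.2801 = 1.69 mm/min^0.5

1.69


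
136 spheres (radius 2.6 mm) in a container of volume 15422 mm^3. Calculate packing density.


V_sphere = 4/3*pi*2.6^3 = 73.6222 mm^3
Total V = 136*73.6222 = 10012.6192 mm^3
PD = 10012.6192 / 15422 = 0.649

0.649


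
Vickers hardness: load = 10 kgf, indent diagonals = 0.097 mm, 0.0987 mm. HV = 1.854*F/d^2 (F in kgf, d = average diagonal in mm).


d_avg = (0.097+0.0987)/2 = 0.09785 mm
HV = 1.854*10/0.09785^2 = 1936

1936


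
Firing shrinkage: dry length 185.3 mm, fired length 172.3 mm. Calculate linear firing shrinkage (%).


FS = (185.3 - 172.3) / 185.3 * 100 = 7.02%

7.02


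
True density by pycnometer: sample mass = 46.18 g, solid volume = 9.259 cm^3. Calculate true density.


TD = 46.18 / 9.259 = 4.988 g/cm^3

4.988


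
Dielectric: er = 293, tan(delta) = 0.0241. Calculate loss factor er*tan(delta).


Loss = 293 * 0.0241 = 7.061

7.061


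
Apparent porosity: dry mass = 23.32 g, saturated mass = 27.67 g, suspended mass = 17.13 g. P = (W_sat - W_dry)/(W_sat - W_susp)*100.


P = (27.67 - 23.32) / (27.67 - 17.13) * 100 = 4.35 / 10.54 * 100 = 41.3%

41.3


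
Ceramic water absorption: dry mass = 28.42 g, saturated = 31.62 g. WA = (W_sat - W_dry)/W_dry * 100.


WA = (31.62 - 28.42) / 28.42 * 100 = 11.26%

11.26


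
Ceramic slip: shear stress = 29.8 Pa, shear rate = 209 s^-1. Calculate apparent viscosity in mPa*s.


eta = tau/gamma * 1000 = 29.8/209 * 1000 = 142.6 mPa*s

142.6


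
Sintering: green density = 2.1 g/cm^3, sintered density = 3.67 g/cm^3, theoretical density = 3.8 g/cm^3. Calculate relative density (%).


Relative = 3.67 / 3.8 * 100 = 96.6%

96.6


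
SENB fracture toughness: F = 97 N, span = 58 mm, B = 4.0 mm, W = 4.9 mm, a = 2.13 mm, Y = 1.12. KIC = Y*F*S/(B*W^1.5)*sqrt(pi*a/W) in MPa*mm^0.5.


KIC = 1.12*97*58/(4.0*4.9^1.5)*sqrt(pi*2.13/4.9) = 169.72

169.72


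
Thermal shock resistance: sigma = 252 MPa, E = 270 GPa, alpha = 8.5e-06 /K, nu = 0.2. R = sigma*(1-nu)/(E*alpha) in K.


R = 252*(1-0.2)/(270*1000*8.5e-06) = 88 K

88


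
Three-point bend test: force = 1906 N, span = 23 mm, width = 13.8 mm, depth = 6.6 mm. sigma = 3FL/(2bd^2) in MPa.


sigma = 3*1906*23/(2*13.8*6.6^2) = 109.4 MPa

109.4


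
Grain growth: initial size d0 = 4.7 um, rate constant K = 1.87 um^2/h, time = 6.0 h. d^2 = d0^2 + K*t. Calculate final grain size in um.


d^2 = 4.7^2 + 1.87*6.0 = 33.31
d = sqrt(33.31) = 5.77 um

5.77


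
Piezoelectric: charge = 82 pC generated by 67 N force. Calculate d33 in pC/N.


d33 = 82 / 67 = 1.2 pC/N

1.2


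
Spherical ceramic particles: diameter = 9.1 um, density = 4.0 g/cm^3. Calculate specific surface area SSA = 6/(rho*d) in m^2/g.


SSA = 6 / (4.0 * 9.1) = 0.165 m^2/g

0.165


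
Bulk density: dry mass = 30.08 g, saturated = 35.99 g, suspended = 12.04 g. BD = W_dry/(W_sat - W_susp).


BD = 30.08 / (35.99 - 12.04) = 30.08 / 23.95 = 1.256 g/cm^3

1.256


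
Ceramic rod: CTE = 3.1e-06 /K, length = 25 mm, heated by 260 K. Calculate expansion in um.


dL = 3.1e-06 * 25 * 260 * 1000 = 20.15 um

20.15


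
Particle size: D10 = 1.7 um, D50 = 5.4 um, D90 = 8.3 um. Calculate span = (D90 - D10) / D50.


Span = (8.3 - 1.7) / 5.4 = 6.6 / 5.4 = 1.222

1.222


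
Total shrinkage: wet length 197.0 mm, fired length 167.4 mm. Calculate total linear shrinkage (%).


TS = (197.0 - 167.4) / 197.0 * 100 = 15.03%

15.03


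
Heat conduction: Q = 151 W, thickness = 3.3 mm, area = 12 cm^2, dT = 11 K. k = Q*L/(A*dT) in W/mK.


k = 151*3.3/1000/(12/10000*11) = 37.75 W/mK

37.75


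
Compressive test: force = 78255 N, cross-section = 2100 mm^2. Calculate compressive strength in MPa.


CS = 78255 / 2100 = 37.3 MPa

37.3


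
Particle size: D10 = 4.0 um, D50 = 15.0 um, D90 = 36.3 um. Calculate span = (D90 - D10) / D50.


Span = (36.3 - 4.0) / 15.0 = 32.3 / 15.0 = 2.153

2.153


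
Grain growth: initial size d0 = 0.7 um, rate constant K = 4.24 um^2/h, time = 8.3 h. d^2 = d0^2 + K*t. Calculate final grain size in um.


d^2 = 0.7^2 + 4.24*8.3 = 35.682
d = sqrt(35.682) = 5.97 um

5.97


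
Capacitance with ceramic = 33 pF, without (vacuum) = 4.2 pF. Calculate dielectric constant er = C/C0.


er = 33 / 4.2 = 7.86

7.86


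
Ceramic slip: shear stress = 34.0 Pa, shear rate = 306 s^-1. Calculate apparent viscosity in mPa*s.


eta = tau/gamma * 1000 = 34.0/306 * 1000 = 111.1 mPa*s

111.1


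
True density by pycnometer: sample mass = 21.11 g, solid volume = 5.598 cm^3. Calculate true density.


TD = 21.11 / 5.598 = 3.771 g/cm^3

3.771


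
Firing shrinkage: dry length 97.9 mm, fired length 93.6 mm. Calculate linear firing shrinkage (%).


FS = (97.9 - 93.6) / 97.9 * 100 = 4.39%

4.39


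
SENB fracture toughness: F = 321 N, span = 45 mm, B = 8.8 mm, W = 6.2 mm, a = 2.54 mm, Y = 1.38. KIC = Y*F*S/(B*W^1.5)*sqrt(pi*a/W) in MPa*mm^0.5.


KIC = 1.38*321*45/(8.8*6.2^1.5)*sqrt(pi*2.54/6.2) = 166.46

166.46


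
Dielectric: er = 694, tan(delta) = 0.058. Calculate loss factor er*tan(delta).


Loss = 694 * 0.058 = 40.252

40.252


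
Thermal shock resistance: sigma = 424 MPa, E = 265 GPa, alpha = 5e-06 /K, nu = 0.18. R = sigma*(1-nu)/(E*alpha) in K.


R = 424*(1-0.18)/(265*1000*5e-06) = 262 K

262


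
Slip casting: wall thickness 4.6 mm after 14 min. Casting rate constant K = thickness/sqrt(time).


K = 4.6 / sqrt(14) = 4.6 / 3.7417 = 1.229 mm/min^0.5

1.229


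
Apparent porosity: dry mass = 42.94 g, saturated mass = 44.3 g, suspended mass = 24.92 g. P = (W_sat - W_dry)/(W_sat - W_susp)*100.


P = (44.3 - 42.94) / (44.3 - 24.92) * 100 = 1.36 / 19.38 * 100 = 7.0%

7.0


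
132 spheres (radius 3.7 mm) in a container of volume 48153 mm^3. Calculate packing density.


V_sphere = 4/3*pi*3.7^3 = 212.1748 mm^3
Total V = 132*212.1748 = 28007.0736 mm^3
PD = 28007.0736 / 48153 = 0.582

0.582


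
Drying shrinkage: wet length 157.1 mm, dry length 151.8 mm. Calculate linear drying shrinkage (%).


DS = (157.1 - 151.8) / 157.1 * 100 = 3.37%

3.37


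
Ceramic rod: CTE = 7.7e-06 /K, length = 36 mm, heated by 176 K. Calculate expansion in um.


dL = 7.7e-06 * 36 * 176 * 1000 = 48.787 um

48.787


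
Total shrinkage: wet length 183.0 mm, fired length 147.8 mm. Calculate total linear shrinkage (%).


TS = (183.0 - 147.8) / 183.0 * 100 = 19.23%

19.23


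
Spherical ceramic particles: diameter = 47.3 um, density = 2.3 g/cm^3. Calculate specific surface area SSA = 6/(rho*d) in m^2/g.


SSA = 6 / (2.3 * 47.3) = 0.055 m^2/g

0.055


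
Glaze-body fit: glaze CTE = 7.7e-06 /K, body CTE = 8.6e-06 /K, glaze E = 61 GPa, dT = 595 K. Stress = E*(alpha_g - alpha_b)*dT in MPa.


Stress = 61*1000*(7.7e-06 - 8.6e-06)*595 = -32.7 MPa

-32.7


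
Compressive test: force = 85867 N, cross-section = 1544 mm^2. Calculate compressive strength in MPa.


CS = 85867 / 1544 = 55.6 MPa

55.6


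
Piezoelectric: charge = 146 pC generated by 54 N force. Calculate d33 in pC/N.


d33 = 146 / 54 = 2.7 pC/N

2.7


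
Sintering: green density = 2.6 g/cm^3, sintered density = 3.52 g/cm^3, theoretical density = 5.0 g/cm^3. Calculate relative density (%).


Relative = 3.52 / 5.0 * 100 = 70.4%

70.4


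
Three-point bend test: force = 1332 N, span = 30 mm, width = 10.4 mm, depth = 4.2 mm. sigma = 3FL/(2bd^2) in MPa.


sigma = 3*1332*30/(2*10.4*4.2^2) = 326.7 MPa

326.7


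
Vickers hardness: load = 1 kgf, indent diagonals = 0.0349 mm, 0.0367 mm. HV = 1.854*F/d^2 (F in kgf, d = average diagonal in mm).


d_avg = (0.0349+0.0367)/2 = 0.0358 mm
HV = 1.854*1/0.0358^2 = 1447

1447


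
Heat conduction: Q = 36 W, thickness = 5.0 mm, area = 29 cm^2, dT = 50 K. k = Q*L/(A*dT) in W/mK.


k = 36*5.0/1000/(29/10000*50) = 1.24 W/mK

1.24


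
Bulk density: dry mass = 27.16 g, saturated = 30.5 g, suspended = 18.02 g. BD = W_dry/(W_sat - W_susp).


BD = 27.16 / (30.5 - 18.02) = 27.16 / 12.48 = 2.176 g/cm^3

2.176


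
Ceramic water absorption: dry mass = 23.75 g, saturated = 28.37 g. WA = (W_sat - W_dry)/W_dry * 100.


WA = (28.37 - 23.75) / 23.75 * 100 = 19.45%

19.45


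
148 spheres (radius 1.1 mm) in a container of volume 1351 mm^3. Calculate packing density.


V_sphere = 4/3*pi*1.1^3 = 5.5753 mm^3
Total V = 148*5.5753 = 825.1444 mm^3
PD = 825.1444 / 1351 = 0.611

0.611


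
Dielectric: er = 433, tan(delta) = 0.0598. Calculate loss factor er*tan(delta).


Loss = 433 * 0.0598 = 25.893

25.893


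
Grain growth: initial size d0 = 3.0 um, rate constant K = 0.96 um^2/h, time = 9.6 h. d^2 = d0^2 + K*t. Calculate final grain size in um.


d^2 = 3.0^2 + 0.96*9.6 = 18.216
d = sqrt(18.216) = 4.27 um

4.27


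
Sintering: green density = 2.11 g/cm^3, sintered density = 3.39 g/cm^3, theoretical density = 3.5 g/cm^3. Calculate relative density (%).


Relative = 3.39 / 3.5 * 100 = 96.9%

96.9


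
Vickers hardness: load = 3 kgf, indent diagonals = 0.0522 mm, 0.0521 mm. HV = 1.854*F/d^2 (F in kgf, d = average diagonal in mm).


d_avg = (0.0522+0.0521)/2 = 0.05215 mm
HV = 1.854*3/0.05215^2 = 2045

2045


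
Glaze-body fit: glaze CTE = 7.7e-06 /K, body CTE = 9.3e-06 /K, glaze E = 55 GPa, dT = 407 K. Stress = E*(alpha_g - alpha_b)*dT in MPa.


Stress = 55*1000*(7.7e-06 - 9.3e-06)*407 = -35.8 MPa

-35.8


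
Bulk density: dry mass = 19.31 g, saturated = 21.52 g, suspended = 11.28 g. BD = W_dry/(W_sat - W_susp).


BD = 19.31 / (21.52 - 11.28) = 19.31 / 10.24 = 1.886 g/cm^3

1.886


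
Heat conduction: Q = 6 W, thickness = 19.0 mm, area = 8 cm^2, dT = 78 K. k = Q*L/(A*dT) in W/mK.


k = 6*19.0/1000/(8/10000*78) = 1.83 W/mK

1.83


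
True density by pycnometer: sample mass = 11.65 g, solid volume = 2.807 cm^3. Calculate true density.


TD = 11.65 / 2.807 = 4.15 g/cm^3

4.15


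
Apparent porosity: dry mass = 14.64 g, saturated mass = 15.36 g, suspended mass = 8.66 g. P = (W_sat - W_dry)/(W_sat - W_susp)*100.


P = (15.36 - 14.64) / (15.36 - 8.66) * 100 = 0.72 / 6.7 * 100 = 10.7%

10.7


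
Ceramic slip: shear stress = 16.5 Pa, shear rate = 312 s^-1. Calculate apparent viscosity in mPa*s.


eta = tau/gamma * 1000 = 16.5/312 * 1000 = 52.9 mPa*s

52.9


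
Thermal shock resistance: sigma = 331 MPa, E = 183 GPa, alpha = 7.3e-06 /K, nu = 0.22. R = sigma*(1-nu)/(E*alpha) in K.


R = 331*(1-0.22)/(183*1000*7.3e-06) = 193 K

193


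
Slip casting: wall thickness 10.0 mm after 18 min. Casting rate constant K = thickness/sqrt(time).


K = 10.0 / sqrt(18) = 10.0 / 4.2426 = 2.357 mm/min^0.5

2.357


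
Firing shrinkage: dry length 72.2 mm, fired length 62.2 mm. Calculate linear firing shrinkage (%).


FS = (72.2 - 62.2) / 72.2 * 100 = 13.85%

13.85


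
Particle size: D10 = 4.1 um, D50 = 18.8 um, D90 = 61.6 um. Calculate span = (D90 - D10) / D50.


Span = (61.6 - 4.1) / 18.8 = 57.5 / 18.8 = 3.059

3.059


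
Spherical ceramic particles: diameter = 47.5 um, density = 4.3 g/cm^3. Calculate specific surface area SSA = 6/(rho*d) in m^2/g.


SSA = 6 / (4.3 * 47.5) = 0.029 m^2/g

0.029


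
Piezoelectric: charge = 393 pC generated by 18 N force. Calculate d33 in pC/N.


d33 = 393 / 18 = 21.8 pC/N

21.8


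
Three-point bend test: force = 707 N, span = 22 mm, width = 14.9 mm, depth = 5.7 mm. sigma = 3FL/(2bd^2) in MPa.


sigma = 3*707*22/(2*14.9*5.7^2) = 48.2 MPa

48.2


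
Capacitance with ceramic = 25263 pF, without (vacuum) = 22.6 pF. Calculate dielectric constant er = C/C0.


er = 25263 / 22.6 = 1117.83

1117.83


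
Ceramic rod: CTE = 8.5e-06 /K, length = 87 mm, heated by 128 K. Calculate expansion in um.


dL = 8.5e-06 * 87 * 128 * 1000 = 94.656 um

94.656


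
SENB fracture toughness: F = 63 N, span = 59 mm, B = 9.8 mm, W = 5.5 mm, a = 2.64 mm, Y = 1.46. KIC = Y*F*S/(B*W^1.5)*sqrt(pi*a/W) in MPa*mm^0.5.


KIC = 1.46*63*59/(9.8*5.5^1.5)*sqrt(pi*2.64/5.5) = 52.72

52.72


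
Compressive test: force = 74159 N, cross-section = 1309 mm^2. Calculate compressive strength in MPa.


CS = 74159 / 1309 = 56.7 MPa

56.7


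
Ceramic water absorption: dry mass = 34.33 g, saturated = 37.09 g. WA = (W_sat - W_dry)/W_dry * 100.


WA = (37.09 - 34.33) / 34.33 * 100 = 8.04%

8.04


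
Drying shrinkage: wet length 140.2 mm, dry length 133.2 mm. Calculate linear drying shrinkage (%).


DS = (140.2 - 133.2) / 140.2 * 100 = 4.99%

4.99


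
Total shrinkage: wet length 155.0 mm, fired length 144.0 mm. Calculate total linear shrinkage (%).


TS = (155.0 - 144.0) / 155.0 * 100 = 7.1%

7.1


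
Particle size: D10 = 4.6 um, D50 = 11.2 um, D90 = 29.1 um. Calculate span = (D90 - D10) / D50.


Span = (29.1 - 4.6) / 11.2 = 24.5 / 11.2 = 2.188

2.188


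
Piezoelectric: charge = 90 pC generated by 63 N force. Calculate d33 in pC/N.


d33 = 90 / 63 = 1.4 pC/N

1.4


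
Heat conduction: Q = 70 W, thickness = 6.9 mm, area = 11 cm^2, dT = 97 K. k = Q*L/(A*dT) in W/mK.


k = 70*6.9/1000/(11/10000*97) = 4.53 W/mK

4.53


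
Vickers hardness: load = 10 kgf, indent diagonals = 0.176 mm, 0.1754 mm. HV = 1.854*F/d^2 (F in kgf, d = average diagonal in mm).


d_avg = (0.176+0.1754)/2 = 0.1757 mm
HV = 1.854*10/0.1757^2 = 601

601


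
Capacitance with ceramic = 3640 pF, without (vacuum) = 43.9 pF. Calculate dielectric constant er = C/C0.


er = 3640 / 43.9 = 82.92

82.92


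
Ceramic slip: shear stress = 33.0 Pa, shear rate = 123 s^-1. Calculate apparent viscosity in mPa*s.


eta = tau/gamma * 1000 = 33.0/123 * 1000 = 268.3 mPa*s

268.3


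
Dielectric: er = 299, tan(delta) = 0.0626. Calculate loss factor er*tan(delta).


Loss = 299 * 0.0626 = 18.717

18.717


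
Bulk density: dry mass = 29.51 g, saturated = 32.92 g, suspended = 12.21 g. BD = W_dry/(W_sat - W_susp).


BD = 29.51 / (32.92 - 12.21) = 29.51 / 20.71 = 1.425 g/cm^3

1.425


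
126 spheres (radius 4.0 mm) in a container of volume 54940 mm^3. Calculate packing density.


V_sphere = 4/3*pi*4.0^3 = 268.0826 mm^3
Total V = 126*268.0826 = 33778.4076 mm^3
PD = 33778.4076 / 54940 = 0.615

0.615


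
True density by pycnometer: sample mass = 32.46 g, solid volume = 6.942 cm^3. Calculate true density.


TD = 32.46 / 6.942 = 4.676 g/cm^3

4.676


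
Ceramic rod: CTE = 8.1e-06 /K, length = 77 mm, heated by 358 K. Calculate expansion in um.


dL = 8.1e-06 * 77 * 358 * 1000 = 223.285 um

223.285


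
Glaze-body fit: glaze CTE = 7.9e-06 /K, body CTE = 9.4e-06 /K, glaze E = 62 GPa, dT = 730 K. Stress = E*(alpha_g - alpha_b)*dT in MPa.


Stress = 62*1000*(7.9e-06 - 9.4e-06)*730 = -67.9 MPa

-67.9


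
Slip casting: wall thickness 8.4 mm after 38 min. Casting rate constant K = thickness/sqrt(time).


K = 8.4 / sqrt(38) = 8.4 / 6.1644 = 1.363 mm/min^0.5

1.363


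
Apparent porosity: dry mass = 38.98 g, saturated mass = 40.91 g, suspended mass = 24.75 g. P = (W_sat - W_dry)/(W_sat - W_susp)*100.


P = (40.91 - 38.98) / (40.91 - 24.75) * 100 = 1.93 / 16.16 * 100 = 11.9%

11.9


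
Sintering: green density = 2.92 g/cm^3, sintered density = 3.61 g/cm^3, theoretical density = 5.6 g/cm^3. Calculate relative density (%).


Relative = 3.61 / 5.6 * 100 = 64.5%

64.5


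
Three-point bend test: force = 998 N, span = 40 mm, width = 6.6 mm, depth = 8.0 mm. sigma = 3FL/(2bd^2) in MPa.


sigma = 3*998*40/(2*6.6*8.0^2) = 141.8 MPa

141.8


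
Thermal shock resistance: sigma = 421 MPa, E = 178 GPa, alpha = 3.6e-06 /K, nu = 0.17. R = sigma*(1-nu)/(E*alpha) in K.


R = 421*(1-0.17)/(178*1000*3.6e-06) = 545 K

545


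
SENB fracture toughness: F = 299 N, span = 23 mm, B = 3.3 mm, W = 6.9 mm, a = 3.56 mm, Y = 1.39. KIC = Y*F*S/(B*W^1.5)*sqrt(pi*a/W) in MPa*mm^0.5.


KIC = 1.39*299*23/(3.3*6.9^1.5)*sqrt(pi*3.56/6.9) = 203.47

203.47


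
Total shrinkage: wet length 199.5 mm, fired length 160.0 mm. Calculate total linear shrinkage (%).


TS = (199.5 - 160.0) / 199.5 * 100 = 19.8%

19.8


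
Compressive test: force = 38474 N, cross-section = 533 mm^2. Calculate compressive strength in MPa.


CS = 38474 / 533 = 72.2 MPa

72.2


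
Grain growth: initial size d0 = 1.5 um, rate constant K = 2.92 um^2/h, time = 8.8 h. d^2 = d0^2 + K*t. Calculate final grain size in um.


d^2 = 1.5^2 + 2.92*8.8 = 27.946
d = sqrt(27.946) = 5.29 um

5.29


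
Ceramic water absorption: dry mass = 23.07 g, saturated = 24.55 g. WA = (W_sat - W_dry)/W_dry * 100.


WA = (24.55 - 23.07) / 23.07 * 100 = 6.42%

6.42


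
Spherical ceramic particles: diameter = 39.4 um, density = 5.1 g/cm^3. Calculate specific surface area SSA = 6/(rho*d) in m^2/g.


SSA = 6 / (5.1 * 39.4) = 0.03 m^2/g

0.03


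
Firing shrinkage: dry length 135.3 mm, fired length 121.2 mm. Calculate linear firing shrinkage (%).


FS = (135.3 - 121.2) / 135.3 * 100 = 10.42%

10.42


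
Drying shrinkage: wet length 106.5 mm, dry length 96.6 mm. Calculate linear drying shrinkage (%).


DS = (106.5 - 96.6) / 106.5 * 100 = 9.3%

9.3


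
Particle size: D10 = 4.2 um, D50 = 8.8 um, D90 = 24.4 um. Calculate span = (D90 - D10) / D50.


Span = (24.4 - 4.2) / 8.8 = 20.2 / 8.8 = 2.295

2.295


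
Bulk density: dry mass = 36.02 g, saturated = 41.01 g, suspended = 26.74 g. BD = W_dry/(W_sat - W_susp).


BD = 36.02 / (41.01 - 26.74) = 36.02 / 14.27 = 2.524 g/cm^3

2.524


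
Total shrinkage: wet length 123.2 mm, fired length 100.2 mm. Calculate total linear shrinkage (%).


TS = (123.2 - 100.2) / 123.2 * 100 = 18.67%

18.67


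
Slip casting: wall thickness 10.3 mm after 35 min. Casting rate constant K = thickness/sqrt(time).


K = 10.3 / sqrt(35) = 10.3 / 5.9161 = 1.741 mm/min^0.5

1.741


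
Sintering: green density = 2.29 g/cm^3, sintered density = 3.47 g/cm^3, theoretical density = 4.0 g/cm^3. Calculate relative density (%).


Relative = 3.47 / 4.0 * 100 = 86.8%

86.8


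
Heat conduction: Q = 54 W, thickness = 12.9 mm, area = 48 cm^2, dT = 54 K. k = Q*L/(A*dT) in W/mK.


k = 54*12.9/1000/(48/10000*54) = 2.69 W/mK

2.69


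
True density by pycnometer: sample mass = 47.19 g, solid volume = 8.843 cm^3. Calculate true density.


TD = 47.19 / 8.843 = 5.336 g/cm^3

5.336


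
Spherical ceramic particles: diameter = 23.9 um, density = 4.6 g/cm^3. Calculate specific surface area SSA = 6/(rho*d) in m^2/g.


SSA = 6 / (4.6 * 23.9) = 0.055 m^2/g

0.055


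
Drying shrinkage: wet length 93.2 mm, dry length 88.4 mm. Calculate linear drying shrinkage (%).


DS = (93.2 - 88.4) / 93.2 * 100 = 5.15%

5.15


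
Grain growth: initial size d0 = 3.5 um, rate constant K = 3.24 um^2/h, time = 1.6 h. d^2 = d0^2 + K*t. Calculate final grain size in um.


d^2 = 3.5^2 + 3.24*1.6 = 17.434
d = sqrt(17.434) = 4.18 um

4.18


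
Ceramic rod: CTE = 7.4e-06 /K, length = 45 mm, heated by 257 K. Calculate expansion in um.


dL = 7.4e-06 * 45 * 257 * 1000 = 85.581 um

85.581


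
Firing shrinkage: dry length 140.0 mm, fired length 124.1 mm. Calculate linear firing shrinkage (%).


FS = (140.0 - 124.1) / 140.0 * 100 = 11.36%

11.36


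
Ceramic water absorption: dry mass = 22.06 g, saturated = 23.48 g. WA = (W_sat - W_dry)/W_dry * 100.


WA = (23.48 - 22.06) / 22.06 * 100 = 6.44%

6.44


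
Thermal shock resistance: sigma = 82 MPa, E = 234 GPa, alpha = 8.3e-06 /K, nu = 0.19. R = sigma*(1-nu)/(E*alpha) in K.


R = 82*(1-0.19)/(234*1000*8.3e-06) = 34 K

34


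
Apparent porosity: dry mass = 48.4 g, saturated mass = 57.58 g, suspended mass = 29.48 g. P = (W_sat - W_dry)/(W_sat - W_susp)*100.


P = (57.58 - 48.4) / (57.58 - 29.48) * 100 = 9.18 / 28.1 * 100 = 32.7%

32.7


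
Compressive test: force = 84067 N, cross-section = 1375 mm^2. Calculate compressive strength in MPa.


CS = 84067 / 1375 = 61.1 MPa

61.1


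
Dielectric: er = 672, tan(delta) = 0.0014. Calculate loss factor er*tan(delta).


Loss = 672 * 0.0014 = 0.941

0.941


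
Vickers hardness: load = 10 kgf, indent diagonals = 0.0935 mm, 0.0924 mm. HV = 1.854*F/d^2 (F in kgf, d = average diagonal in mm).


d_avg = (0.0935+0.0924)/2 = 0.09295 mm
HV = 1.854*10/0.09295^2 = 2146

2146


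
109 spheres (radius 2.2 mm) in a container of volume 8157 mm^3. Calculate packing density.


V_sphere = 4/3*pi*2.2^3 = 44.6022 mm^3
Total V = 109*44.6022 = 4861.6398 mm^3
PD = 4861.6398 / 8157 = 0.596

0.596


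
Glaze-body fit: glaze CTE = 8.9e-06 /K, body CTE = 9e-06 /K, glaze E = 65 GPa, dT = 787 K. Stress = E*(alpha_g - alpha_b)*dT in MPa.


Stress = 65*1000*(8.9e-06 - 9e-06)*787 = -5.1 MPa

-5.1


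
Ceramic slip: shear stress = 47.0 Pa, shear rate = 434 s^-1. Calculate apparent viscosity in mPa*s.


eta = tau/gamma * 1000 = 47.0/434 * 1000 = 108.3 mPa*s

108.3


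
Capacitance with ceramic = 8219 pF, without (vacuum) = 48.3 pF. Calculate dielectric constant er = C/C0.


er = 8219 / 48.3 = 170.17

170.17


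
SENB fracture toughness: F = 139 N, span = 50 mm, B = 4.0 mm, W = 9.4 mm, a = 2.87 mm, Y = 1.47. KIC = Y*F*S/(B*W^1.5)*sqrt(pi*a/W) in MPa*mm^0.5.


KIC = 1.47*139*50/(4.0*9.4^1.5)*sqrt(pi*2.87/9.4) = 86.8

86.8


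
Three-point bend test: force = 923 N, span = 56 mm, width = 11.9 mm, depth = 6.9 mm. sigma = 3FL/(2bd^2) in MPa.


sigma = 3*923*56/(2*11.9*6.9^2) = 136.8 MPa

136.8


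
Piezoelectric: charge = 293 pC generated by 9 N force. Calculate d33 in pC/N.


d33 = 293 / 9 = 32.6 pC/N

32.6


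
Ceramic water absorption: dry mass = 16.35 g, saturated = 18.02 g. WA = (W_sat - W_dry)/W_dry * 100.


WA = (18.02 - 16.35) / 16.35 * 100 = 10.21%

10.21


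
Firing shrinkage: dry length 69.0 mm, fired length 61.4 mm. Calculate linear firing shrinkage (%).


FS = (69.0 - 61.4) / 69.0 * 100 = 11.01%

11.01


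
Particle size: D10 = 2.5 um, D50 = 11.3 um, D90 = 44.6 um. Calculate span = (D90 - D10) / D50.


Span = (44.6 - 2.5) / 11.3 = 42.1 / 11.3 = 3.726

3.726


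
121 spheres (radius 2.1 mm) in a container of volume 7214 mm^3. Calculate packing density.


V_sphere = 4/3*pi*2.1^3 = 38.7924 mm^3
Total V = 121*38.7924 = 4693.8804 mm^3
PD = 4693.8804 / 7214 = 0.651

0.651


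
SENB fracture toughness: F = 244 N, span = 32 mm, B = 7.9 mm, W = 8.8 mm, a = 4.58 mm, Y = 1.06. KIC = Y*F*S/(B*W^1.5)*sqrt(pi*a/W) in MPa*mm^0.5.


KIC = 1.06*244*32/(7.9*8.8^1.5)*sqrt(pi*4.58/8.8) = 51.32

51.32


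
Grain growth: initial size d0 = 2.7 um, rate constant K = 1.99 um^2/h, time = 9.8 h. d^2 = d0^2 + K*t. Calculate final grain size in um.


d^2 = 2.7^2 + 1.99*9.8 = 26.792
d = sqrt(26.792) = 5.18 um

5.18


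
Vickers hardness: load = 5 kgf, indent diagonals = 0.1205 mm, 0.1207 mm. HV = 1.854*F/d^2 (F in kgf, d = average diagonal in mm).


d_avg = (0.1205+0.1207)/2 = 0.1206 mm
HV = 1.854*5/0.1206^2 = 637

637


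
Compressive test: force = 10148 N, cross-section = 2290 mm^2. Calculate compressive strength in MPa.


CS = 10148 / 2290 = 4.4 MPa

4.4


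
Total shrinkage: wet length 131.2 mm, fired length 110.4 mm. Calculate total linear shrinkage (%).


TS = (131.2 - 110.4) / 131.2 * 100 = 15.85%

15.85


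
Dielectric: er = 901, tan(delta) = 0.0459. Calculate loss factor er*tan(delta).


Loss = 901 * 0.0459 = 41.356

41.356


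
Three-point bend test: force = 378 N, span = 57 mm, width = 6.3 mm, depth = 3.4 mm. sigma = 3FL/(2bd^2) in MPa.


sigma = 3*378*57/(2*6.3*3.4^2) = 443.8 MPa

443.8


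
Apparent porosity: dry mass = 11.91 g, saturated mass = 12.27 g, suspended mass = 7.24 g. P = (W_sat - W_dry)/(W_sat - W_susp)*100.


P = (12.27 - 11.91) / (12.27 - 7.24) * 100 = 0.36 / 5.03 * 100 = 7.2%

7.2


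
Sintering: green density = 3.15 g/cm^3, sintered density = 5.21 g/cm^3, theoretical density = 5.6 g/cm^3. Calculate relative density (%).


Relative = 5.21 / 5.6 * 100 = 93.0%

93.0


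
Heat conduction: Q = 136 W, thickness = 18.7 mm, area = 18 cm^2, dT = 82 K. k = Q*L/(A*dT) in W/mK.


k = 136*18.7/1000/(18/10000*82) = 17.23 W/mK

17.23


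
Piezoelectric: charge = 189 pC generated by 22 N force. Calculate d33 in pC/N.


d33 = 189 / 22 = 8.6 pC/N

8.6


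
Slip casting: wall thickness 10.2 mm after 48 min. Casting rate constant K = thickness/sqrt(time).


K = 10.2 / sqrt(48) = 10.2 / 6.9282 = 1.472 mm/min^0.5

1.472


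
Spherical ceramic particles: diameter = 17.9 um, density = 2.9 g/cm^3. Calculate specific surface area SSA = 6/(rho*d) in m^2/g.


SSA = 6 / (2.9 * 17.9) = 0.116 m^2/g

0.116


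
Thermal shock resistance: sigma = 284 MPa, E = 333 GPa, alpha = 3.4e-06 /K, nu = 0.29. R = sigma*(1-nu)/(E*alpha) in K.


R = 284*(1-0.29)/(333*1000*3.4e-06) = 178 K

178


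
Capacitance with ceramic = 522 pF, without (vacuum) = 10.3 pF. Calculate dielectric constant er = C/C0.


er = 522 / 10.3 = 50.68

50.68


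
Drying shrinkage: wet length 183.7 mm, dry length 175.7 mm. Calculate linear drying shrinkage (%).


DS = (183.7 - 175.7) / 183.7 * 100 = 4.35%

4.35


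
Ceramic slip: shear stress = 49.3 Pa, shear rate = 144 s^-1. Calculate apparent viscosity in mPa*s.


eta = tau/gamma * 1000 = 49.3/144 * 1000 = 342.4 mPa*s

342.4


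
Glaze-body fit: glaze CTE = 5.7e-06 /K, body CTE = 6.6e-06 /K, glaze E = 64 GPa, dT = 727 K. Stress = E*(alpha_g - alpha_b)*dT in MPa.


Stress = 64*1000*(5.7e-06 - 6.6e-06)*727 = -41.9 MPa

-41.9


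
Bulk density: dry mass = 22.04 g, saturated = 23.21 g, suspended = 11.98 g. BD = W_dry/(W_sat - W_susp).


BD = 22.04 / (23.21 - 11.98) = 22.04 / 11.23 = 1.963 g/cm^3

1.963


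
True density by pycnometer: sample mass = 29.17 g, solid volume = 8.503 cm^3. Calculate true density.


TD = 29.17 / 8.503 = 3.431 g/cm^3

3.431


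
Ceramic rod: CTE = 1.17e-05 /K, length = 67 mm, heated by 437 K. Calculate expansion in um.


dL = 1.17e-05 * 67 * 437 * 1000 = 342.564 um

342.564


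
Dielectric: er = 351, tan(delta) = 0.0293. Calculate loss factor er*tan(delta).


Loss = 351 * 0.0293 = 10.284

10.284


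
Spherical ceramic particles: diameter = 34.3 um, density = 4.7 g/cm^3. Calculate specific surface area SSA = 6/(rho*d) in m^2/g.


SSA = 6 / (4.7 * 34.3) = 0.037 m^2/g

0.037


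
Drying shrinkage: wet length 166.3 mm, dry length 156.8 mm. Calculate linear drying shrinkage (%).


DS = (166.3 - 156.8) / 166.3 * 100 = 5.71%

5.71


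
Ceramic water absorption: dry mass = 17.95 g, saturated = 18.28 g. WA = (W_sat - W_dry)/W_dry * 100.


WA = (18.28 - 17.95) / 17.95 * 100 = 1.84%

1.84


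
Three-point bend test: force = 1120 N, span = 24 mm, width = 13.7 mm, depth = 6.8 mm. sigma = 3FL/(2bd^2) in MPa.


sigma = 3*1120*24/(2*13.7*6.8^2) = 63.6 MPa

63.6


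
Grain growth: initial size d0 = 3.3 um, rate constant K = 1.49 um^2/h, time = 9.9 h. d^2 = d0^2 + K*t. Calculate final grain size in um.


d^2 = 3.3^2 + 1.49*9.9 = 25.641
d = sqrt(25.641) = 5.06 um

5.06


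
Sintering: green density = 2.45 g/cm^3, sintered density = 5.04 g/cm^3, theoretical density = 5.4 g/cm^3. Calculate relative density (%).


Relative = 5.04 / 5.4 * 100 = 93.3%

93.3


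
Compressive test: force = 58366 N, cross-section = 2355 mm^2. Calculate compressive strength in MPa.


CS = 58366 / 2355 = 24.8 MPa

24.8


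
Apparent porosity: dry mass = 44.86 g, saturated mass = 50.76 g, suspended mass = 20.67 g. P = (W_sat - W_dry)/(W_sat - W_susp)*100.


P = (50.76 - 44.86) / (50.76 - 20.67) * 100 = 5.9 / 30.09 * 100 = 19.6%

19.6


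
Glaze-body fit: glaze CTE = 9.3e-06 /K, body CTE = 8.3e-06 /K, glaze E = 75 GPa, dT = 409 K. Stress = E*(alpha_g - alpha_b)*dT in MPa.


Stress = 75*1000*(9.3e-06 - 8.3e-06)*409 = 30.7 MPa

30.7


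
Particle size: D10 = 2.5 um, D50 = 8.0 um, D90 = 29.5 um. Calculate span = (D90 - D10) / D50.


Span = (29.5 - 2.5) / 8.0 = 27.0 / 8.0 = 3.375

3.375


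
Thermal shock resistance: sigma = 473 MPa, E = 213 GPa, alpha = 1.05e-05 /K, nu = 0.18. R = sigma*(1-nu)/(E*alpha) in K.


R = 473*(1-0.18)/(213*1000*1.05e-05) = 173 K

173


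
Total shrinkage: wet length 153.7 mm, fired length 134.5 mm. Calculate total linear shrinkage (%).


TS = (153.7 - 134.5) / 153.7 * 100 = 12.49%

12.49


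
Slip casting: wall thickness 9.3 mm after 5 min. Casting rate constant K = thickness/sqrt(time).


K = 9.3 / sqrt(5) = 9.3 / 2.2361 = 4.159 mm/min^0.5

4.159


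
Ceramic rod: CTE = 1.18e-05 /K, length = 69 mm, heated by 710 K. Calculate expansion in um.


dL = 1.18e-05 * 69 * 710 * 1000 = 578.082 um

578.082


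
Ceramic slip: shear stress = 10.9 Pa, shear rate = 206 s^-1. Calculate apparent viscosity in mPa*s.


eta = tau/gamma * 1000 = 10.9/206 * 1000 = 52.9 mPa*s

52.9


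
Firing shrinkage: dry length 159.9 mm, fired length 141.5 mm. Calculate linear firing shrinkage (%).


FS = (159.9 - 141.5) / 159.9 * 100 = 11.51%

11.51


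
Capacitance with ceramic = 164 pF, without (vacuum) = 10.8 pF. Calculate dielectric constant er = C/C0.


er = 164 / 10.8 = 15.19

15.19


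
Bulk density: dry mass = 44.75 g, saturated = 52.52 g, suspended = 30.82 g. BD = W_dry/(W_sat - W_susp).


BD = 44.75 / (52.52 - 30.82) = 44.75 / 21.7 = 2.062 g/cm^3

2.062


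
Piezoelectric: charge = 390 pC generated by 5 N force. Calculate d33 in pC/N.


d33 = 390 / 5 = 78.0 pC/N

78.0


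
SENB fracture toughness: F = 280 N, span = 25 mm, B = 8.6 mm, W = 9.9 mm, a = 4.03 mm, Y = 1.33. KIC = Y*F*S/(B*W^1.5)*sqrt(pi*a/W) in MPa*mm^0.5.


KIC = 1.33*280*25/(8.6*9.9^1.5)*sqrt(pi*4.03/9.9) = 39.3

39.3


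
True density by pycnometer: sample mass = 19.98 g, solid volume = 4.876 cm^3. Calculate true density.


TD = 19.98 / 4.876 = 4.098 g/cm^3

4.098


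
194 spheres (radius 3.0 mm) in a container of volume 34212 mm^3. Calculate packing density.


V_sphere = 4/3*pi*3.0^3 = 113.0973 mm^3
Total V = 194*113.0973 = 21940.8762 mm^3
PD = 21940.8762 / 34212 = 0.641

0.641
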